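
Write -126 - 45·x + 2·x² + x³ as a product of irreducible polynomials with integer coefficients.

(x + 3)·(x + 6)·(x - 7)

Testing divisors of the constant over divisors of the leading coefficient, x = -6 is a root, giving the factor (x + 6) and quotient x² - 4·x - 21.
The remaining quadratic factors as (x - 7)(x + 3).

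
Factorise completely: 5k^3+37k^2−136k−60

(5k+2)(k+10)(k−3)

Testing divisors of the constant over divisors of the leading coefficient, k = −10 is a root, so (k+10) is a factor; dividing leaves 5k^2−13k−6.
The remaining quadratic factors as (5k+2)(k−3).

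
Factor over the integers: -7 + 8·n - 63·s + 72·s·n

Group as (72·s·n - 63·s) + (8·n - 7) = 9·s·(8·n - 7) + (8·n - 7).
Both groups share the factor (8·n - 7).

(8·n - 7)·(9·s + 1)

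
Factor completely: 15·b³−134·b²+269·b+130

(3·b−13)·(5·b+2)·(b−5)

Trying the rational-root candidates, b = −2/5 is a root, so (5·b+2) is a factor; dividing leaves 3·b²−28·b+65.
The remaining quadratic factors as (b−5)(3·b−13).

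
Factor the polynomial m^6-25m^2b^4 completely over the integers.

m^2(m^2-5b^2)(m^2+5b^2)

Pull out the common factor m^2, leaving m^4-25b^4.
Recognize a difference of squares with the parts m^2 and 5b^2.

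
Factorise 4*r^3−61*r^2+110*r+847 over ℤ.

(4*r+11)*(r−11)*(r−7)

Testing divisors of the constant over divisors of the leading coefficient, r = 7 is a root, giving the factor (r−7) and quotient 4*r^2−33*r−121.
The remaining quadratic factors as (r−11)(4*r+11).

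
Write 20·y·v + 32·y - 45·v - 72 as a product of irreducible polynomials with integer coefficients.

Group as (20·y·v + 32·y) + (-45·v - 72) = 4·y·(5·v + 8) - 9·(5·v + 8).
Both groups share the factor (5·v + 8).

(4·y - 9)·(5·v + 8)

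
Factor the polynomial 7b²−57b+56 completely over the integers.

(7b−8)(b−7)

Need a pair with product 7·56 = 392 and sum −57: that's −8 and −49.
Split the middle term: 7b²−8b − 49b+56 = b(7b−8) − 7(7b−8).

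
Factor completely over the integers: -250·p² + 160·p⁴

10·p²·(4·p + 5)·(4·p - 5)

Every term has a factor of 10·p². Then 16·p² - 25 = (4·p)² − (5)².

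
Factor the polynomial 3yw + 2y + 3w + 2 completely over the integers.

(3w + 2)(y + 1)

Group as (3yw + 2y) + (3w + 2) = y(3w + 2) + (3w + 2).
Both groups share the factor (3w + 2).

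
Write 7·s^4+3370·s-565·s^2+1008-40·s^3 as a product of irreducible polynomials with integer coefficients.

(7·s+2)·(s+9)·(s-7)·(s-8)

Among the possible rational roots, s = -2/7 is a root, so (7·s+2) divides it; the quotient is s^3-6·s^2-79·s+504.
Continuing, s = -9 is a root, so (s+9) divides it; the quotient is s^2-15·s+56.
The remaining quadratic factors as (s-8)(s-7).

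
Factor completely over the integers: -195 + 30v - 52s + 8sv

(2v - 13)(4s + 15)

Group as (8sv - 52s) + (30v - 195) = 4s(2v - 13) + 15(2v - 13).
Both groups share the factor (2v - 13).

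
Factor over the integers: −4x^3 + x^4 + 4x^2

Factor out x^2 first: what remains is x^2 − 4x + 4.
Recognize a perfect-square trinomial with the parts x and 2.

x^2(x − 2)^2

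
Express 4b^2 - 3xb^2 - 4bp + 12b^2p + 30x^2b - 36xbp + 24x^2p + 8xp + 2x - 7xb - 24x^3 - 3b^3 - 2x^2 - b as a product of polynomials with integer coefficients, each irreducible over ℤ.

Group: 3x(-8x^2 + 2xb + 8xp + 2x + b^2 - 4bp - b) + (-3b + 1)(-8x^2 + 2xb + 8xp + 2x + b^2 - 4bp - b); both groups contain (-8x^2 + 2xb + 8xp + 2x + b^2 - 4bp - b), so (3x - 3b + 1) is a factor with cofactor -8x^2 + 2xb + 8xp + 2x + b^2 - 4bp - b.
The cofactor groups again: -8x^2 + 2xb + 8xp + 2x + b^2 - 4bp - b = -4x(2x - b) + (-b + 4p + 1)(2x - b); both groups contain (2x - b), giving -(4x + b - 4p - 1)(2x - b).

-(3x - 3b + 1)(2x - b)(4x + b - 4p - 1)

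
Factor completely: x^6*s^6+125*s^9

s^6*(x^2+5*s)*(x^4-5*x^2*s+25*s^2)

Pull out the common factor s^6, leaving x^6+125*s^3.
Recognize a sum of cubes with the parts x^2 and 5*s.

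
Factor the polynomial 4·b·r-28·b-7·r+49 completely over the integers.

Group as (4·b·r-28·b) + (-7·r+49) = 4·b·(r-7) - 7·(r-7).
Both groups share the factor (r-7).

(4·b-7)·(r-7)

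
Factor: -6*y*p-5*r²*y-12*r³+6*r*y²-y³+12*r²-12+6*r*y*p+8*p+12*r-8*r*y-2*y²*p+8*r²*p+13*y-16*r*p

Group: r*(-12*r²+7*r*y+8*r*p-y²-2*y*p-y-8*p+12) + (y-1)*(-12*r²+7*r*y+8*r*p-y²-2*y*p-y-8*p+12); both groups contain (-12*r²+7*r*y+8*r*p-y²-2*y*p-y-8*p+12), so (r+y-1) is a factor with cofactor -12*r²+7*r*y+8*r*p-y²-2*y*p-y-8*p+12.
The cofactor groups again: -12*r²+7*r*y+8*r*p-y²-2*y*p-y-8*p+12 = -3*r*(4*r-y-4) + (y+2*p-3)*(4*r-y-4); both groups contain (4*r-y-4), giving -(3*r-y-2*p+3)*(4*r-y-4).

-(3*r-y-2*p+3)*(4*r-y-4)*(r+y-1)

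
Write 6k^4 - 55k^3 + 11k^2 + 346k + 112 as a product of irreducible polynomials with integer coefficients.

Among the possible rational roots, k = -1/3 is a root, so (3k + 1) divides it; the quotient is 2k^3 - 19k^2 + 10k + 112.
Continuing, k = 8 is a root, so (k - 8) divides it; the quotient is 2k^2 - 3k - 14.
The remaining quadratic factors as (2k - 7)(k + 2).

(2k - 7)(3k + 1)(k + 2)(k - 8)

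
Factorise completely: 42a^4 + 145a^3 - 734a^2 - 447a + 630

Trying the rational-root candidates, a = -7/6 is a root, so (6a + 7) divides it; the quotient is 7a^3 + 16a^2 - 141a + 90.
Next, a = 5/7 is a root, so (7a - 5) divides it; the quotient is a^2 + 3a - 18.
The remaining quadratic factors as (a - 3)(a + 6).

(6a + 7)(7a - 5)(a + 6)(a - 3)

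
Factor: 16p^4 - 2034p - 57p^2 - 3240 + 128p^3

Among the possible rational roots, p = -9/4 is a root, so (4p + 9) is a factor; dividing leaves 4p^3 + 23p^2 - 66p - 360.
Next, p = -15/4 is a root, so (4p + 15) is a factor; dividing leaves p^2 + 2p - 24.
The remaining quadratic factors as (p + 6)(p - 4).

(4p + 15)(4p + 9)(p + 6)(p - 4)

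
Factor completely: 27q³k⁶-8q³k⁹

Pull out the common factor q³k⁶, leaving -8k³+27.
Recognize a difference of cubes with the parts 3 and 2k.

-k⁶q³(2k-3)(4k²+6k+9)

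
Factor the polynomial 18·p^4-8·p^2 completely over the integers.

Every term has a factor of 2·p^2. Then 9·p^2-4 = (3·p)² − (2)².

2·p^2·(3·p+2)·(3·p-2)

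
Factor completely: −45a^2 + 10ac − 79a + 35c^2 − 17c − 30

Group: −9a(5a − 5c + 6) + (−7c − 5)(5a − 5c + 6); both groups contain (5a − 5c + 6).

−(5a − 5c + 6)(9a + 7c + 5)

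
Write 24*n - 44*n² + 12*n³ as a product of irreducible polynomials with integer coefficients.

4*n*(3*n - 2)*(n - 3)

Pull out the common factor 4*n, then factor the remaining trinomial.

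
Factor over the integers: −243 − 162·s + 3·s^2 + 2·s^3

Among the possible rational roots, s = 9 is a root, so (s − 9) is a factor; dividing leaves 2·s^2 + 21·s + 27.
The remaining quadratic factors as (2·s + 3)(s + 9).

(2·s + 3)·(s + 9)·(s − 9)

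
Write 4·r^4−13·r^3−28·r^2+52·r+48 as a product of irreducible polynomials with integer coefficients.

Among the possible rational roots, r = −3/4 is a root, so (4·r+3) divides it; the quotient is r^3−4·r^2−4·r+16.
Next, r = −2 is a root, giving the factor (r+2) and quotient r^2−6·r+8.
The remaining quadratic factors as (r−4)(r−2).

(4·r+3)·(r+2)·(r−2)·(r−4)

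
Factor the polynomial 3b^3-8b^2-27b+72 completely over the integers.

(3b-8)(b+3)(b-3)

Group as (3b^3-27b) + (-8b^2+72) = 3b(b^2-9) - 8(b^2-9).
Both groups share the factor (b^2-9).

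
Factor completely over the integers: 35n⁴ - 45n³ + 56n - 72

Group as (35n⁴ + 56n) + (-45n³ - 72) = 7n(5n³ + 8) - 9(5n³ + 8).
Both groups share the factor (5n³ + 8).

(7n - 9)(5n³ + 8)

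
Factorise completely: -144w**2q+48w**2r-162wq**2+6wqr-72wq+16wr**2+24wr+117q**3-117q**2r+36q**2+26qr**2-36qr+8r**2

-(6w-3q+2r)(8w+13q+4)(3q-r)

Group: 3q(-48w**2-54wq-16wr-24w+39q**2-26qr+12q-8r) - r(-48w**2-54wq-16wr-24w+39q**2-26qr+12q-8r); both groups contain (-48w**2-54wq-16wr-24w+39q**2-26qr+12q-8r), so (3q-r) is a factor with cofactor -48w**2-54wq-16wr-24w+39q**2-26qr+12q-8r.
The cofactor groups again: -48w**2-54wq-16wr-24w+39q**2-26qr+12q-8r = -8w(6w-3q+2r) + (-13q-4)(6w-3q+2r); both groups contain (6w-3q+2r), giving -(8w+13q+4)(6w-3q+2r).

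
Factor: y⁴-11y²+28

(y+2)(y-2)(y²-7)

Substitute u = y² to get a quadratic in u, then factor.
y²-7 is irreducible over ℤ (7 is not a perfect square).
y²-4 is a difference of squares.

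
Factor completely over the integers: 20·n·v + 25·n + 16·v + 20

(4·v + 5)·(5·n + 4)

Group as (20·n·v + 25·n) + (16·v + 20) = 5·n·(4·v + 5) + 4·(4·v + 5).
Both groups share the factor (4·v + 5).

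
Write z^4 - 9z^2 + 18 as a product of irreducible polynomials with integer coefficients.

Substitute u = z^2 to get a quadratic in u, then factor.
z^2 - 6 is irreducible over ℤ (6 is not a perfect square).
z^2 - 3 is irreducible over ℤ (3 is not a perfect square).

(z^2 - 3)(z^2 - 6)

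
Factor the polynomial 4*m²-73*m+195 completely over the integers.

(4*m-13)*(m-15)

Need a pair with product 4·195 = 780 and sum -73: that's -60 and -13.
Split the middle term: 4*m²-60*m - 13*m+195 = 4*m*(m-15) - 13*(m-15).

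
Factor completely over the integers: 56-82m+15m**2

Need a pair with product 15·56 = 840 and sum -82: that's -12 and -70.
Split the middle term: 15m**2-12m - 70m+56 = 3m(5m-4) - 14(5m-4).

(3m-14)(5m-4)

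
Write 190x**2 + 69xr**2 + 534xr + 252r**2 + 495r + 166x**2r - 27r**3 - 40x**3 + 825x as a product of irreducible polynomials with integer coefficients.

Group: 2x(-20x**2 - 7xr - 55x + 3r**2 - 33r) + (-9r - 15)(-20x**2 - 7xr - 55x + 3r**2 - 33r); both groups contain (-20x**2 - 7xr - 55x + 3r**2 - 33r), so (2x - 9r - 15) is a factor with cofactor -20x**2 - 7xr - 55x + 3r**2 - 33r.
The cofactor groups again: -20x**2 - 7xr - 55x + 3r**2 - 33r = -5x(4x - r + 11) - 3r(4x - r + 11); both groups contain (4x - r + 11), giving -(5x + 3r)(4x - r + 11).

-(2x - 9r - 15)(4x - r + 11)(5x + 3r)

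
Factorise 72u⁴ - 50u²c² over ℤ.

Factor out 2u², leaving 36u² - 25c², which is a difference of two squares.

2u²(6u - 5c)(6u + 5c)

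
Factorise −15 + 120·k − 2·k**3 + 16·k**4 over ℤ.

Group as (16·k**4 + 120·k) + (−2·k**3 − 15) = 8·k·(2·k**3 + 15) − (2·k**3 + 15).
Both groups share the factor (2·k**3 + 15).

(8·k − 1)·(2·k**3 + 15)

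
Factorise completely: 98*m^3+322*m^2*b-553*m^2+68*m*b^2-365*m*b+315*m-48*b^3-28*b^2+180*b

(14*m-4*b-9)*(m+3*b-5)*(7*m+4*b)

Group: 7*m*(14*m^2+38*m*b-79*m-12*b^2-7*b+45) + 4*b*(14*m^2+38*m*b-79*m-12*b^2-7*b+45); both groups contain (14*m^2+38*m*b-79*m-12*b^2-7*b+45), so (7*m+4*b) is a factor with cofactor 14*m^2+38*m*b-79*m-12*b^2-7*b+45.
The cofactor groups again: 14*m^2+38*m*b-79*m-12*b^2-7*b+45 = m*(14*m-4*b-9) + (3*b-5)*(14*m-4*b-9); both groups contain (14*m-4*b-9), giving (m+3*b-5)*(14*m-4*b-9).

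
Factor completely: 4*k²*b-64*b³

Pull out the common factor 4*b; k²-16*b² is a difference of squares.

4*b*(k-4*b)*(k+4*b)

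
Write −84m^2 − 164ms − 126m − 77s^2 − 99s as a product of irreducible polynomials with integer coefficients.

−(14m + 11s)(6m + 7s + 9)

Group: −6m(14m + 11s) + (−7s − 9)(14m + 11s); both groups contain (14m + 11s).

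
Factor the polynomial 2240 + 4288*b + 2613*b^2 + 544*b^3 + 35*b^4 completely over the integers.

Trying the rational-root candidates, b = -8/7 is a root, giving the factor (7*b + 8) and quotient 5*b^3 + 72*b^2 + 291*b + 280.
Next, b = -7/5 is a root, so (5*b + 7) is a factor; dividing leaves b^2 + 13*b + 40.
The remaining quadratic factors as (b + 8)(b + 5).

(5*b + 7)*(7*b + 8)*(b + 5)*(b + 8)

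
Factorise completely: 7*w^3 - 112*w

Every term has a factor of 7*w. Then w^2 - 16 = (w)² − (4)².

7*w*(w + 4)*(w - 4)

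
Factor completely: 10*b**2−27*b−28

(2*b−7)*(5*b+4)

Need a pair with product 10·(−28) = −280 and sum −27: that's 8 and −35.
Split the middle term: 10*b**2+8*b − 35*b−28 = 2*b*(5*b+4) − 7*(5*b+4).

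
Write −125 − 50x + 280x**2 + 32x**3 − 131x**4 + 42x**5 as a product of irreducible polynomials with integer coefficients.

(6x − 5)(7x + 5)(x + 1)(x**2 − 4x + 5)

Trying the rational-root candidates, x = −1 is a root, giving the factor (x + 1) and quotient 42x**4 − 173x**3 + 205x**2 + 75x − 125.
Continuing, x = −5/7 is a root, so (7x + 5) is a factor; dividing leaves 6x**3 − 29x**2 + 50x − 25.
Next, x = 5/6 is a root, giving the factor (6x − 5) and quotient x**2 − 4x + 5.
The quadratic x**2 − 4x + 5 has discriminant −4 < 0 and is irreducible over ℤ.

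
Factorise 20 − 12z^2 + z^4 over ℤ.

(z^2 − 10)(z^2 − 2)

Substitute u = z^2 to get a quadratic in u, then factor.
z^2 − 10 is irreducible over ℤ (10 is not a perfect square).
z^2 − 2 is irreducible over ℤ (2 is not a perfect square).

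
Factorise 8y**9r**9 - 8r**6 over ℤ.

Pull out the common factor 8r**6, leaving y**9r**3 - 1.
Recognize a difference of cubes with the parts y**3r and 1.

8r**6(y**3r - 1)(y**6r**2 + y**3r + 1)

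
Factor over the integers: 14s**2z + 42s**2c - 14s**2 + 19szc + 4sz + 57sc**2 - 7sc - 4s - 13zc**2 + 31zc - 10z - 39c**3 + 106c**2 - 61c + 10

(2s - c + 2)(7s + 13c - 5)(z + 3c - 1)

Group: z(14s**2 + 19sc + 4s - 13c**2 + 31c - 10) + (3c - 1)(14s**2 + 19sc + 4s - 13c**2 + 31c - 10); both groups contain (14s**2 + 19sc + 4s - 13c**2 + 31c - 10), so (z + 3c - 1) is a factor with cofactor 14s**2 + 19sc + 4s - 13c**2 + 31c - 10.
The cofactor groups again: 14s**2 + 19sc + 4s - 13c**2 + 31c - 10 = 7s(2s - c + 2) + (13c - 5)(2s - c + 2); both groups contain (2s - c + 2), giving (7s + 13c - 5)(2s - c + 2).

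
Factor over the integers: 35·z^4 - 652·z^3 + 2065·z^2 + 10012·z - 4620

(5·z + 14)·(7·z - 3)·(z - 10)·(z - 11)

By the rational root theorem, z = -14/5 is a root, giving the factor (5·z + 14) and quotient 7·z^3 - 150·z^2 + 833·z - 330.
Continuing, z = 11 is a root, so (z - 11) divides it; the quotient is 7·z^2 - 73·z + 30.
The remaining quadratic factors as (7·z - 3)(z - 10).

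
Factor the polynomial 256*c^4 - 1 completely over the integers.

Write as (16*c^2)² − (1)², then factor 16*c^2 - 1 once more.

(4*c + 1)*(4*c - 1)*(16*c^2 + 1)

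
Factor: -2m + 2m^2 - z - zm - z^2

-(z - m + 1)(z + 2m)

Group: -z(z - m + 1) - 2m(z - m + 1); both groups contain (z - m + 1).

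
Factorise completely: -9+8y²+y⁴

Substitute u = y² to get a quadratic in u, then factor.
y²+9 is irreducible over ℤ (sum of squares).
y²-1 is a difference of squares.

(y+1)(y-1)(y²+9)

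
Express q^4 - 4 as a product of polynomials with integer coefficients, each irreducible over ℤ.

Substitute u = q^2 to get a quadratic in u, then factor.
q^2 + 2 is irreducible over ℤ (always positive, so no real roots).
q^2 - 2 is irreducible over ℤ (2 is not a perfect square).

(q^2 + 2)(q^2 - 2)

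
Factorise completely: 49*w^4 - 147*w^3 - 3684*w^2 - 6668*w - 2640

Trying the rational-root candidates, w = 11 is a root, so (w - 11) is a factor; dividing leaves 49*w^3 + 392*w^2 + 628*w + 240.
Continuing, w = -4/7 is a root, so (7*w + 4) is a factor; dividing leaves 7*w^2 + 52*w + 60.
The remaining quadratic factors as (w + 6)(7*w + 10).

(7*w + 10)*(7*w + 4)*(w + 6)*(w - 11)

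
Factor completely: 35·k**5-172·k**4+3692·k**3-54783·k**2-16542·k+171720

(5·k+9)·(7·k-12)·(k-10)·(k**2+5·k+159)

By the rational root theorem, k = -9/5 is a root, giving the factor (5·k+9) and quotient 7·k**4-47·k**3+823·k**2-12438·k+19080.
Next, k = 12/7 is a root, so (7·k-12) divides it; the quotient is k**3-5·k**2+109·k-1590.
Continuing, k = 10 is a root, so (k-10) divides it; the quotient is k**2+5·k+159.
The quadratic k**2+5·k+159 has discriminant -611 < 0 and is irreducible over ℤ.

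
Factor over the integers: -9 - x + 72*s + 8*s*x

(8*s - 1)*(x + 9)

Group as (8*s*x + 72*s) + (-x - 9) = 8*s*(x + 9) - (x + 9).
Both groups share the factor (x + 9).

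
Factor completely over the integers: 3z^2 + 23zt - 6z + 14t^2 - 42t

Group: 3z(z + 7t) + (2t - 6)(z + 7t); both groups contain (z + 7t).

(3z + 2t - 6)(z + 7t)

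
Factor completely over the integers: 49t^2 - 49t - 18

Need a pair with product 49·(-18) = -882 and sum -49: that's 14 and -63.
Split the middle term: 49t^2 + 14t - 63t - 18 = 7t(7t + 2) - 9(7t + 2).

(7t + 2)(7t - 9)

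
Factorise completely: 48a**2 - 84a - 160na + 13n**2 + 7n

(n - 12a)(13n - 4a + 7)

Group: 13n(n - 12a) + (-4a + 7)(n - 12a); both groups contain (n - 12a).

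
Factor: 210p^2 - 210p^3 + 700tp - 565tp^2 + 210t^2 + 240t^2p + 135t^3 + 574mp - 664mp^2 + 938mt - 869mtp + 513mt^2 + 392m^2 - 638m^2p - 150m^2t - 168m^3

Group: 7m(-24m^2 + 30mt - 74mp + 56m + 9t^2 + 13tp + 14t - 42p^2 + 42p) + (15t + 5p)(-24m^2 + 30mt - 74mp + 56m + 9t^2 + 13tp + 14t - 42p^2 + 42p); both groups contain (-24m^2 + 30mt - 74mp + 56m + 9t^2 + 13tp + 14t - 42p^2 + 42p), so (7m + 15t + 5p) is a factor with cofactor -24m^2 + 30mt - 74mp + 56m + 9t^2 + 13tp + 14t - 42p^2 + 42p.
The cofactor groups again: -24m^2 + 30mt - 74mp + 56m + 9t^2 + 13tp + 14t - 42p^2 + 42p = -4m(6m - 9t + 14p - 14) + (-t - 3p)(6m - 9t + 14p - 14); both groups contain (6m - 9t + 14p - 14), giving -(4m + t + 3p)(6m - 9t + 14p - 14).

-(4m + t + 3p)(6m - 9t + 14p - 14)(7m + 15t + 5p)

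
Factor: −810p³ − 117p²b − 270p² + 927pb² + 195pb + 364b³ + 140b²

−(6p − 7b)(15p + 13b + 5)(9p + 4b)

Group: 15p(−54p² + 39pb + 28b²) + (13b + 5)(−54p² + 39pb + 28b²); both groups contain (−54p² + 39pb + 28b²), so (15p + 13b + 5) is a factor with cofactor −54p² + 39pb + 28b².
The cofactor groups again: −54p² + 39pb + 28b² = −9p(6p − 7b) − 4b(6p − 7b); both groups contain (6p − 7b), giving −(9p + 4b)(6p − 7b).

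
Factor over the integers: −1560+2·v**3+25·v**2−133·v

Testing divisors of the constant over divisors of the leading coefficient, v = 8 is a root, so (v−8) divides it; the quotient is 2·v**2+41·v+195.
The remaining quadratic factors as (2·v+15)(v+13).

(2·v+15)·(v+13)·(v−8)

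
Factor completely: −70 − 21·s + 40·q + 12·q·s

(3·s + 10)·(4·q − 7)

Group as (12·q·s + 40·q) + (−21·s − 70) = 4·q·(3·s + 10) − 7·(3·s + 10).
Both groups share the factor (3·s + 10).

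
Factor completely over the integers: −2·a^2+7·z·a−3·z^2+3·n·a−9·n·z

−(3·n+z−2·a)·(3·z−a)

Group: −3·z·(3·n+z−2·a) + a·(3·n+z−2·a); both groups contain (3·n+z−2·a).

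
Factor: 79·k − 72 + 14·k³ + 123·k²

By the rational root theorem, k = 1/2 is a root, so (2·k − 1) is a factor; dividing leaves 7·k² + 65·k + 72.
The remaining quadratic factors as (k + 8)(7·k + 9).

(2·k − 1)·(7·k + 9)·(k + 8)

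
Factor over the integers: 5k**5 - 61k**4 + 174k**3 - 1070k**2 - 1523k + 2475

(5k + 9)(k - 1)(k - 11)(k**2 - 2k + 25)

Testing divisors of the constant over divisors of the leading coefficient, k = -9/5 is a root, so (5k + 9) divides it; the quotient is k**4 - 14k**3 + 60k**2 - 322k + 275.
Next, k = 1 is a root, so (k - 1) divides it; the quotient is k**3 - 13k**2 + 47k - 275.
Next, k = 11 is a root, so (k - 11) is a factor; dividing leaves k**2 - 2k + 25.
The quadratic k**2 - 2k + 25 has discriminant -96 < 0 and is irreducible over ℤ.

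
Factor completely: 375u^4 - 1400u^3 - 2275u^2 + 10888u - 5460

(3u - 10)(5u + 14)(5u - 13)(5u - 3)

Trying the rational-root candidates, u = 13/5 is a root, giving the factor (5u - 13) and quotient 75u^3 - 85u^2 - 676u + 420.
Continuing, u = 3/5 is a root, so (5u - 3) is a factor; dividing leaves 15u^2 - 8u - 140.
The remaining quadratic factors as (3u - 10)(5u + 14).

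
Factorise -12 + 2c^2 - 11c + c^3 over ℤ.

By the rational root theorem, c = -4 is a root, so (c + 4) is a factor; dividing leaves c^2 - 2c - 3.
The remaining quadratic factors as (c + 1)(c - 3).

(c + 1)(c + 4)(c - 3)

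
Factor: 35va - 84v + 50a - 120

(5a - 12)(7v + 10)

Group as (35va - 84v) + (50a - 120) = 7v(5a - 12) + 10(5a - 12).
Both groups share the factor (5a - 12).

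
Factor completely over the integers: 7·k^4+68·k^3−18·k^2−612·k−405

(7·k+5)·(k+3)·(k+9)·(k−3)

Testing divisors of the constant over divisors of the leading coefficient, k = −9 is a root, giving the factor (k+9) and quotient 7·k^3+5·k^2−63·k−45.
Continuing, k = −3 is a root, so (k+3) divides it; the quotient is 7·k^2−16·k−15.
The remaining quadratic factors as (k−3)(7·k+5).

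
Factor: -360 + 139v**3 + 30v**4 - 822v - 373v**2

Among the possible rational roots, v = -5/6 is a root, so (6v + 5) divides it; the quotient is 5v**3 + 19v**2 - 78v - 72.
Continuing, v = -6 is a root, so (v + 6) divides it; the quotient is 5v**2 - 11v - 12.
The remaining quadratic factors as (5v + 4)(v - 3).

(5v + 4)(6v + 5)(v + 6)(v - 3)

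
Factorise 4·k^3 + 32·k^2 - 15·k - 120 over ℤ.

(k + 8)·(4·k^2 - 15)

Group as (4·k^3 - 15·k) + (32·k^2 - 120) = k·(4·k^2 - 15) + 8·(4·k^2 - 15).
Both groups share the factor (4·k^2 - 15).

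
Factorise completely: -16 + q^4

(q + 2)(q - 2)(q^2 + 4)

(q)⁴ − (2)⁴ = ((q)² − (2)²)((q)² + (2)²); the first factor splits again, the second (q^2 + 4) is irreducible.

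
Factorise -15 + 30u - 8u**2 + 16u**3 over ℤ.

Group as (16u**3 + 30u) + (-8u**2 - 15) = 2u(8u**2 + 15) - (8u**2 + 15).
Both groups share the factor (8u**2 + 15).

(2u - 1)(8u**2 + 15)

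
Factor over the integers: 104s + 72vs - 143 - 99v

(8s - 11)(9v + 13)

Group as (72vs - 99v) + (104s - 143) = 9v(8s - 11) + 13(8s - 11).
Both groups share the factor (8s - 11).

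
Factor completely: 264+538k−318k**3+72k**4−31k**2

(3k+2)(4k+3)(6k−11)(k−4)

Testing divisors of the constant over divisors of the leading coefficient, k = 4 is a root, so (k−4) divides it; the quotient is 72k**3−30k**2−151k−66.
Next, k = −3/4 is a root, giving the factor (4k+3) and quotient 18k**2−21k−22.
The remaining quadratic factors as (3k+2)(6k−11).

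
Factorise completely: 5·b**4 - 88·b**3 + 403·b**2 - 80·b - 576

(5·b - 8)·(b + 1)·(b - 8)·(b - 9)

Testing divisors of the constant over divisors of the leading coefficient, b = 9 is a root, giving the factor (b - 9) and quotient 5·b**3 - 43·b**2 + 16·b + 64.
Next, b = 8 is a root, giving the factor (b - 8) and quotient 5·b**2 - 3·b - 8.
The remaining quadratic factors as (5·b - 8)(b + 1).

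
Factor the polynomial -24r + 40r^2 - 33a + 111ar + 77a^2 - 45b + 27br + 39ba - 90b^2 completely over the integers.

-(6b - 7a - 5r + 3)(15b + 11a + 8r)

Group: -6b(15b + 11a + 8r) + (7a + 5r - 3)(15b + 11a + 8r); both groups contain (15b + 11a + 8r).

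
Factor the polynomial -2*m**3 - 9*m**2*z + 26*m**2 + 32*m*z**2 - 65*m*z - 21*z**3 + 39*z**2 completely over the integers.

-(2*m - 3*z)*(m + 7*z - 13)*(m - z)

Group: 2*m*(-m**2 - 6*m*z + 13*m + 7*z**2 - 13*z) - 3*z*(-m**2 - 6*m*z + 13*m + 7*z**2 - 13*z); both groups contain (-m**2 - 6*m*z + 13*m + 7*z**2 - 13*z), so (2*m - 3*z) is a factor with cofactor -m**2 - 6*m*z + 13*m + 7*z**2 - 13*z.
The cofactor groups again: -m**2 - 6*m*z + 13*m + 7*z**2 - 13*z = -m*(m - z) + (-7*z + 13)*(m - z); both groups contain (m - z), giving -(m + 7*z - 13)*(m - z).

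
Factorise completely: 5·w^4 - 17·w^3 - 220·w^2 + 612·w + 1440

(5·w + 8)·(w + 6)·(w - 5)·(w - 6)

Trying the rational-root candidates, w = -6 is a root, giving the factor (w + 6) and quotient 5·w^3 - 47·w^2 + 62·w + 240.
Continuing, w = 6 is a root, so (w - 6) is a factor; dividing leaves 5·w^2 - 17·w - 40.
The remaining quadratic factors as (5·w + 8)(w - 5).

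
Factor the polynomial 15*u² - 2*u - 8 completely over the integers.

Need a pair with product 15·(-8) = -120 and sum -2: that's 10 and -12.
Split the middle term: 15*u² + 10*u - 12*u - 8 = 5*u*(3*u + 2) - 4*(3*u + 2).

(3*u + 2)*(5*u - 4)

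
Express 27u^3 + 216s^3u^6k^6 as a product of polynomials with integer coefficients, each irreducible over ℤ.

27u^3(2suk^2 + 1)(4s^2u^2k^4 - 2suk^2 + 1)

Every term has a factor of 27u^3; factoring it out leaves 8s^3u^3k^6 + 1.
Recognize a sum of cubes with the parts 2suk^2 and 1.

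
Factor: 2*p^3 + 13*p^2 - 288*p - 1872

Trying the rational-root candidates, p = 12 is a root, giving the factor (p - 12) and quotient 2*p^2 + 37*p + 156.
The remaining quadratic factors as (2*p + 13)(p + 12).

(2*p + 13)*(p + 12)*(p - 12)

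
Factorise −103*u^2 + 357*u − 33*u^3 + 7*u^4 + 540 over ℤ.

Testing divisors of the constant over divisors of the leading coefficient, u = 5 is a root, so (u − 5) is a factor; dividing leaves 7*u^3 + 2*u^2 − 93*u − 108.
Then u = 4 is a root, giving the factor (u − 4) and quotient 7*u^2 + 30*u + 27.
The remaining quadratic factors as (7*u + 9)(u + 3).

(7*u + 9)*(u + 3)*(u − 4)*(u − 5)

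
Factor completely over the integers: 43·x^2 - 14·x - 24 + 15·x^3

(3·x + 2)·(5·x - 4)·(x + 3)

By the rational root theorem, x = -2/3 is a root, so (3·x + 2) divides it; the quotient is 5·x^2 + 11·x - 12.
The remaining quadratic factors as (5·x - 4)(x + 3).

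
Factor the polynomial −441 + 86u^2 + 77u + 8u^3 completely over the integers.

Among the possible rational roots, u = −9 is a root, giving the factor (u + 9) and quotient 8u^2 + 14u − 49.
The remaining quadratic factors as (2u + 7)(4u − 7).

(2u + 7)(4u − 7)(u + 9)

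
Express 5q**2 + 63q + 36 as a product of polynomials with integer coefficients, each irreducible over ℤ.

Need a pair with product 5·36 = 180 and sum 63: that's 60 and 3.
Split the middle term: 5q**2 + 60q + 3q + 36 = 5q(q + 12) + 3(q + 12).

(5q + 3)(q + 12)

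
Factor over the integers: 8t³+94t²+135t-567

(2t+9)(4t-7)(t+9)

Trying the rational-root candidates, t = -9 is a root, so (t+9) is a factor; dividing leaves 8t²+22t-63.
The remaining quadratic factors as (2t+9)(4t-7).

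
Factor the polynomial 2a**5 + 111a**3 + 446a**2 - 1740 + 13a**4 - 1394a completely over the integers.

By the rational root theorem, a = -6 is a root, so (a + 6) is a factor; dividing leaves 2a**4 + a**3 + 105a**2 - 184a - 290.
Then a = 5/2 is a root, so (2a - 5) divides it; the quotient is a**3 + 3a**2 + 60a + 58.
Continuing, a = -1 is a root, so (a + 1) is a factor; dividing leaves a**2 + 2a + 58.
The quadratic a**2 + 2a + 58 has discriminant -228 < 0 and is irreducible over ℤ.

(2a - 5)(a + 1)(a + 6)(a**2 + 2a + 58)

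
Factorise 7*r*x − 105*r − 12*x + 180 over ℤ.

(7*r − 12)*(x − 15)

Group as (7*r*x − 105*r) + (−12*x + 180) = 7*r*(x − 15) − 12*(x − 15).
Both groups share the factor (x − 15).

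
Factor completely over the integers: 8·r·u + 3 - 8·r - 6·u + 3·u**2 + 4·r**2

(2·r + 3·u - 3)·(2·r + u - 1)

Group: 2·r·(2·r + u - 1) + (3·u - 3)·(2·r + u - 1); both groups contain (2·r + u - 1).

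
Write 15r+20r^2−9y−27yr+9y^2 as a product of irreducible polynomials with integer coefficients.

Group: 3y(3y−4r−3) − 5r(3y−4r−3); both groups contain (3y−4r−3).

(3y−4r−3)(3y−5r)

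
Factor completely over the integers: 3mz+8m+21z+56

(3z+8)(m+7)

Group as (3mz+8m) + (21z+56) = m(3z+8) + 7(3z+8).
Both groups share the factor (3z+8).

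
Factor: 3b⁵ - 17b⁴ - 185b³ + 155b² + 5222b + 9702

(3b + 7)(b - 7)(b - 9)(b² + 8b + 22)

Trying the rational-root candidates, b = -7/3 is a root, so (3b + 7) is a factor; dividing leaves b⁴ - 8b³ - 43b² + 152b + 1386.
Continuing, b = 7 is a root, giving the factor (b - 7) and quotient b³ - b² - 50b - 198.
Continuing, b = 9 is a root, giving the factor (b - 9) and quotient b² + 8b + 22.
The quadratic b² + 8b + 22 has discriminant -24 < 0 and is irreducible over ℤ.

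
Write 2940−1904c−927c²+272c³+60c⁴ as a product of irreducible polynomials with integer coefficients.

Testing divisors of the constant over divisors of the leading coefficient, c = −6 is a root, so (c+6) is a factor; dividing leaves 60c³−88c²−399c+490.
Next, c = 14/5 is a root, giving the factor (5c−14) and quotient 12c²+16c−35.
The remaining quadratic factors as (2c+5)(6c−7).

(2c+5)(5c−14)(6c−7)(c+6)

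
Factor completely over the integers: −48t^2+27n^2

3(3n+4t)(3n−4t)

Factor out 3, leaving 9n^2−16t^2, which is a difference of two squares.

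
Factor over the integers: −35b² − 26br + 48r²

−(5b + 8r)(7b − 6r)

Group: −7b(5b + 8r) + 6r(5b + 8r); both groups contain (5b + 8r).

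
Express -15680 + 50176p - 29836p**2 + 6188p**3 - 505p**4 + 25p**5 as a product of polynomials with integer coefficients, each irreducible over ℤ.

By the rational root theorem, p = 4 is a root, giving the factor (p - 4) and quotient 25p**4 - 405p**3 + 4568p**2 - 11564p + 3920.
Next, p = 2/5 is a root, so (5p - 2) divides it; the quotient is 5p**3 - 79p**2 + 882p - 1960.
Next, p = 14/5 is a root, so (5p - 14) is a factor; dividing leaves p**2 - 13p + 140.
The quadratic p**2 - 13p + 140 has discriminant -391 < 0 and is irreducible over ℤ.

(5p - 14)(5p - 2)(p - 4)(p**2 - 13p + 140)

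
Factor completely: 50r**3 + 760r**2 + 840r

Pull out the common factor 10r, then factor the remaining trinomial.

10r(5r + 6)(r + 14)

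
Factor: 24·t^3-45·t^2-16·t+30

Group as (24·t^3-16·t) + (-45·t^2+30) = 8·t·(3·t^2-2) - 15·(3·t^2-2).
Both groups share the factor (3·t^2-2).

(8·t-15)·(3·t^2-2)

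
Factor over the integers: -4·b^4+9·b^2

Pull out the common factor b^2, leaving -4·b^2+9.
Recognize a difference of squares with the parts 3 and 2·b.

-b^2·(2·b+3)·(2·b-3)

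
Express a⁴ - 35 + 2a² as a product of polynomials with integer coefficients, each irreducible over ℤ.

Substitute u = a² to get a quadratic in u, then factor.
a² + 7 is irreducible over ℤ (always positive, so no real roots).
a² - 5 is irreducible over ℤ (5 is not a perfect square).

(a² + 7)(a² - 5)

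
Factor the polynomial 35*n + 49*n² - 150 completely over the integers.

Need a pair with product 49·(-150) = -7350 and sum 35: that's -70 and 105.
Split the middle term: 49*n² - 70*n + 105*n - 150 = 7*n*(7*n - 10) + 15*(7*n - 10).

(7*n + 15)*(7*n - 10)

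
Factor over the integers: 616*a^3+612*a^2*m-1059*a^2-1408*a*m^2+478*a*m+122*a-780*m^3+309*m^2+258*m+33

(11*a-15*m-3)*(7*a+13*m-11)*(8*a+4*m+1)

Group: 8*a*(77*a^2+38*a*m-142*a-195*m^2+126*m+33) + (4*m+1)*(77*a^2+38*a*m-142*a-195*m^2+126*m+33); both groups contain (77*a^2+38*a*m-142*a-195*m^2+126*m+33), so (8*a+4*m+1) is a factor with cofactor 77*a^2+38*a*m-142*a-195*m^2+126*m+33.
The cofactor groups again: 77*a^2+38*a*m-142*a-195*m^2+126*m+33 = 7*a*(11*a-15*m-3) + (13*m-11)*(11*a-15*m-3); both groups contain (11*a-15*m-3), giving (7*a+13*m-11)*(11*a-15*m-3).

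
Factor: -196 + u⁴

(u² + 14)(u² - 14)

Substitute w = u² to get a quadratic in w, then factor.
u² - 14 is irreducible over ℤ (14 is not a perfect square).
u² + 14 is irreducible over ℤ (always positive, so no real roots).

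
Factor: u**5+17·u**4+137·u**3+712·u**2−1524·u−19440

(u+10)·(u+6)·(u−4)·(u**2+5·u+81)

Among the possible rational roots, u = −10 is a root, giving the factor (u+10) and quotient u**4+7·u**3+67·u**2+42·u−1944.
Then u = −6 is a root, so (u+6) divides it; the quotient is u**3+u**2+61·u−324.
Then u = 4 is a root, giving the factor (u−4) and quotient u**2+5·u+81.
The quadratic u**2+5·u+81 has discriminant −299 < 0 and is irreducible over ℤ.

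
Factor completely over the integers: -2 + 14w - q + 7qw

(7w - 1)(q + 2)

Group as (7qw - q) + (14w - 2) = q(7w - 1) + 2(7w - 1).
Both groups share the factor (7w - 1).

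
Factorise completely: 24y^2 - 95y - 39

Need a pair with product 24·(-39) = -936 and sum -95: that's 9 and -104.
Split the middle term: 24y^2 + 9y - 104y - 39 = 3y(8y + 3) - 13(8y + 3).

(3y - 13)(8y + 3)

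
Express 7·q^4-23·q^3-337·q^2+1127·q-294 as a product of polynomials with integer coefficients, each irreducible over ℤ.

Among the possible rational roots, q = -7 is a root, giving the factor (q+7) and quotient 7·q^3-72·q^2+167·q-42.
Then q = 3 is a root, giving the factor (q-3) and quotient 7·q^2-51·q+14.
The remaining quadratic factors as (q-7)(7·q-2).

(7·q-2)·(q+7)·(q-3)·(q-7)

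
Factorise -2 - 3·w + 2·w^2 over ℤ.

(2·w + 1)·(w - 2)

Need a pair with product 2·(-2) = -4 and sum -3: that's -4 and 1.
Split the middle term: 2·w^2 - 4·w + w - 2 = 2·w·(w - 2) + (w - 2).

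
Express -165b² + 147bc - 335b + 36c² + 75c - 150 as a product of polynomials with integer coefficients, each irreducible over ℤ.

-(11b - 12c + 15)(15b + 3c + 10)

Group: -11b(15b + 3c + 10) + (12c - 15)(15b + 3c + 10); both groups contain (15b + 3c + 10).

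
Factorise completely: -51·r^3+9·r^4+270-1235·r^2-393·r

Trying the rational-root candidates, r = 15 is a root, so (r-15) divides it; the quotient is 9·r^3+84·r^2+25·r-18.
Then r = -2/3 is a root, so (3·r+2) is a factor; dividing leaves 3·r^2+26·r-9.
The remaining quadratic factors as (3·r-1)(r+9).

(3·r+2)·(3·r-1)·(r+9)·(r-15)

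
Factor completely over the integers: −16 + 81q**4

(3q + 2)(3q − 2)(9q**2 + 4)

Write as (9q**2)² − (4)², then factor 9q**2 − 4 once more.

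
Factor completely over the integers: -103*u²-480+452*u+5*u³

(5*u-8)*(u-15)*(u-4)

By the rational root theorem, u = 15 is a root, so (u-15) divides it; the quotient is 5*u²-28*u+32.
The remaining quadratic factors as (5*u-8)(u-4).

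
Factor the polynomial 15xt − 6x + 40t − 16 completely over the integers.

(3x + 8)(5t − 2)

Group as (15xt − 6x) + (40t − 16) = 3x(5t − 2) + 8(5t − 2).
Both groups share the factor (5t − 2).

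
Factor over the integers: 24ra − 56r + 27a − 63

(3a − 7)(8r + 9)

Group as (24ra − 56r) + (27a − 63) = 8r(3a − 7) + 9(3a − 7).
Both groups share the factor (3a − 7).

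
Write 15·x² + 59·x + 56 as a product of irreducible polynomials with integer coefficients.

(3·x + 7)·(5·x + 8)

Need a pair with product 15·56 = 840 and sum 59: that's 24 and 35.
Split the middle term: 15·x² + 24·x + 35·x + 56 = 3·x·(5·x + 8) + 7·(5·x + 8).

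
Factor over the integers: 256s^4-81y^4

(4s)⁴ − (3y)⁴ = ((4s)² − (3y)²)((4s)² + (3y)²); the first factor splits again, the second (16s^2+9y^2) is irreducible.

(4s+3y)(4s-3y)(16s^2+9y^2)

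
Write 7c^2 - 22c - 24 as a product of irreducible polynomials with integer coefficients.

(7c + 6)(c - 4)

Need a pair with product 7·(-24) = -168 and sum -22: that's -28 and 6.
Split the middle term: 7c^2 - 28c + 6c - 24 = 7c(c - 4) + 6(c - 4).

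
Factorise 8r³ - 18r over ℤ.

2r(2r + 3)(2r - 3)

Factor out 2r, leaving 4r² - 9, which is a difference of two squares.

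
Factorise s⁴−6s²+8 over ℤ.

Substitute u = s² to get a quadratic in u, then factor.
s²−2 is irreducible over ℤ (2 is not a perfect square).
s²−4 is a difference of squares.

(s+2)(s−2)(s²−2)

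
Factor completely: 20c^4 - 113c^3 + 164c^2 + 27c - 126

By the rational root theorem, c = 3 is a root, so (c - 3) is a factor; dividing leaves 20c^3 - 53c^2 + 5c + 42.
Next, c = 7/5 is a root, so (5c - 7) divides it; the quotient is 4c^2 - 5c - 6.
The remaining quadratic factors as (c - 2)(4c + 3).

(4c + 3)(5c - 7)(c - 2)(c - 3)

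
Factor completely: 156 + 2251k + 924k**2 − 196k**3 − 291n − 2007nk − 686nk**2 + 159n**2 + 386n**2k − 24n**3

Group: 8n(−3n**2 + 49nk + 15n − 98k**2 − 175k − 12) + (2k − 13)(−3n**2 + 49nk + 15n − 98k**2 − 175k − 12); both groups contain (−3n**2 + 49nk + 15n − 98k**2 − 175k − 12), so (8n + 2k − 13) is a factor with cofactor −3n**2 + 49nk + 15n − 98k**2 − 175k − 12.
The cofactor groups again: −3n**2 + 49nk + 15n − 98k**2 − 175k − 12 = −n(3n − 7k − 12) + (14k + 1)(3n − 7k − 12); both groups contain (3n − 7k − 12), giving −(n − 14k − 1)(3n − 7k − 12).

−(n − 14k − 1)(3n − 7k − 12)(8n + 2k − 13)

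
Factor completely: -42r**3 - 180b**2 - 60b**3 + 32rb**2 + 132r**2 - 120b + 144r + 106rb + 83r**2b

Group: r(-42r**2 - rb - 36r + 30b**2 + 30b) + (-2b - 4)(-42r**2 - rb - 36r + 30b**2 + 30b); both groups contain (-42r**2 - rb - 36r + 30b**2 + 30b), so (r - 2b - 4) is a factor with cofactor -42r**2 - rb - 36r + 30b**2 + 30b.
The cofactor groups again: -42r**2 - rb - 36r + 30b**2 + 30b = -6r(7r + 6b + 6) + 5b(7r + 6b + 6); both groups contain (7r + 6b + 6), giving -(6r - 5b)(7r + 6b + 6).

-(r - 2b - 4)(6r - 5b)(7r + 6b + 6)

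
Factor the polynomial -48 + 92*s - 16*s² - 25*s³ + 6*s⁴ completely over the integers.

Testing divisors of the constant over divisors of the leading coefficient, s = 2/3 is a root, giving the factor (3*s - 2) and quotient 2*s³ - 7*s² - 10*s + 24.
Then s = -2 is a root, giving the factor (s + 2) and quotient 2*s² - 11*s + 12.
The remaining quadratic factors as (s - 4)(2*s - 3).

(2*s - 3)*(3*s - 2)*(s + 2)*(s - 4)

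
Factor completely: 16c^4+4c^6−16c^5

4c^4(c−2)^2

Factor out 4c^4 first: what remains is c^2−4c+4.
Recognize a perfect-square trinomial with the parts 2 and c.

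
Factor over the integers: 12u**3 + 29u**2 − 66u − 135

(3u + 5)(4u − 9)(u + 3)

Among the possible rational roots, u = −5/3 is a root, so (3u + 5) divides it; the quotient is 4u**2 + 3u − 27.
The remaining quadratic factors as (4u − 9)(u + 3).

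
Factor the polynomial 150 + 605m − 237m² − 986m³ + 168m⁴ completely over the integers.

(4m + 1)(6m − 5)(7m + 5)(m − 6)

Among the possible rational roots, m = −1/4 is a root, so (4m + 1) divides it; the quotient is 42m³ − 257m² + 5m + 150.
Continuing, m = −5/7 is a root, so (7m + 5) divides it; the quotient is 6m² − 41m + 30.
The remaining quadratic factors as (6m − 5)(m − 6).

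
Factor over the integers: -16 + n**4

Difference of squares twice: with A = n and B = 2, A⁴ − B⁴ = (A² − B²)(A² + B²), and A² − B² factors again.

(n + 2)(n - 2)(n**2 + 4)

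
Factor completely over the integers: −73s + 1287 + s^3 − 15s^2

(s + 9)(s − 11)(s − 13)

Testing divisors of the constant over divisors of the leading coefficient, s = 11 is a root, giving the factor (s − 11) and quotient s^2 − 4s − 117.
The remaining quadratic factors as (s + 9)(s − 13).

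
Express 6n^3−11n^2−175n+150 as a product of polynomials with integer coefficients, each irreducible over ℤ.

(6n−5)(n+5)(n−6)

Testing divisors of the constant over divisors of the leading coefficient, n = 5/6 is a root, so (6n−5) divides it; the quotient is n^2−n−30.
The remaining quadratic factors as (n−6)(n+5).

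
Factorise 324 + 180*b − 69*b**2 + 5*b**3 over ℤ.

Testing divisors of the constant over divisors of the leading coefficient, b = 6 is a root, so (b − 6) is a factor; dividing leaves 5*b**2 − 39*b − 54.
The remaining quadratic factors as (b − 9)(5*b + 6).

(5*b + 6)*(b − 6)*(b − 9)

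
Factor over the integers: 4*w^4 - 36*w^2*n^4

Pull out the common factor 4*w^2, leaving w^2 - 9*n^4.
Recognize a difference of squares with the parts w and 3*n^2.

4*w^2*(w - 3*n^2)*(w + 3*n^2)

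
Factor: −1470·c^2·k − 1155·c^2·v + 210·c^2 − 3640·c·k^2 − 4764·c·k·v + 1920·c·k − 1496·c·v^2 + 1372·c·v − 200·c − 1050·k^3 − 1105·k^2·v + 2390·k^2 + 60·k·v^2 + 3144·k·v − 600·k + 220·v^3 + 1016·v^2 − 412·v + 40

−(14·k + 11·v − 2)·(15·c + 5·k − 2·v − 10)·(7·c + 15·k + 10·v − 2)

Group: 7·c·(−210·c·k − 165·c·v + 30·c − 70·k^2 − 27·k·v + 150·k + 22·v^2 + 106·v − 20) + (15·k + 10·v − 2)·(−210·c·k − 165·c·v + 30·c − 70·k^2 − 27·k·v + 150·k + 22·v^2 + 106·v − 20); both groups contain (−210·c·k − 165·c·v + 30·c − 70·k^2 − 27·k·v + 150·k + 22·v^2 + 106·v − 20), so (7·c + 15·k + 10·v − 2) is a factor with cofactor −210·c·k − 165·c·v + 30·c − 70·k^2 − 27·k·v + 150·k + 22·v^2 + 106·v − 20.
The cofactor groups again: −210·c·k − 165·c·v + 30·c − 70·k^2 − 27·k·v + 150·k + 22·v^2 + 106·v − 20 = −15·c·(14·k + 11·v − 2) + (−5·k + 2·v + 10)·(14·k + 11·v − 2); both groups contain (14·k + 11·v − 2), giving −(15·c + 5·k − 2·v − 10)·(14·k + 11·v − 2).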